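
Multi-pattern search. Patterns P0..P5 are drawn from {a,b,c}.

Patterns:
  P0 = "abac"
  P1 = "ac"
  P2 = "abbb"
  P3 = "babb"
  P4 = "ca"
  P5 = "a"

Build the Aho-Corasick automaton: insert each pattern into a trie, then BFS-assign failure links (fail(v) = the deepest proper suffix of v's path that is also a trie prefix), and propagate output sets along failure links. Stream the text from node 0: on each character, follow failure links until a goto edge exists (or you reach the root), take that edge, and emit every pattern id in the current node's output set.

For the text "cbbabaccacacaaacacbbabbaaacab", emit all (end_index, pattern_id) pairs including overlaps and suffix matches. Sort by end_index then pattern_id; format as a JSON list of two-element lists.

Build automaton:
Trie nodes:
  n0 'ε': a→1 b→8 c→12
  n1 'a': b→2 c→5  ←P5
  n2 'ab': a→3 b→6
  n3 'aba': c→4
  n4 'abac': ·  ←P0
  n5 'ac': ·  ←P1
  n6 'abb': b→7
  n7 'abbb': ·  ←P2
  n8 'b': a→9
  n9 'ba': b→10
  n10 'bab': b→11
  n11 'babb': ·  ←P3
  n12 'c': a→13
  n13 'ca': ·  ←P4

BFS fail/out derivation:
  fail(1) 'a': from fail(0)=0 chase 'a': 0 ⇒ 0;  out={5}∪out(0)={5}
  fail(8) 'b': from fail(0)=0 chase 'b': 0 ⇒ 0;  out=∅∪out(0)=∅
  fail(12) 'c': from fail(0)=0 chase 'c': 0 ⇒ 0;  out=∅∪out(0)=∅
  fail(2) 'ab': from fail(1)=0 chase 'b': 0 ⇒ 8;  out=∅∪out(8)=∅
  fail(5) 'ac': from fail(1)=0 chase 'c': 0 ⇒ 12;  out={1}∪out(12)={1}
  fail(9) 'ba': from fail(8)=0 chase 'a': 0 ⇒ 1;  out=∅∪out(1)={5}
  fail(13) 'ca': from fail(12)=0 chase 'a': 0 ⇒ 1;  out={4}∪out(1)={4,5}
  fail(3) 'aba': from fail(2)=8 chase 'a': 8 ⇒ 9;  out=∅∪out(9)={5}
  fail(6) 'abb': from fail(2)=8 chase 'b': 8→0 ⇒ 8;  out=∅∪out(8)=∅
  fail(10) 'bab': from fail(9)=1 chase 'b': 1 ⇒ 2;  out=∅∪out(2)=∅
  fail(4) 'abac': from fail(3)=9 chase 'c': 9→1 ⇒ 5;  out={0}∪out(5)={0,1}
  fail(7) 'abbb': from fail(6)=8 chase 'b': 8→0 ⇒ 8;  out={2}∪out(8)={2}
  fail(11) 'babb': from fail(10)=2 chase 'b': 2 ⇒ 6;  out={3}∪out(6)={3}

Scan:
pos 0 'c': at 12
pos 1 'b': at 8 ·f
pos 2 'b': at 8 ·f
pos 3 'a': at 9  → match P5@[3:3]
pos 4 'b': at 10
pos 5 'a': at 3 ·f  → match P5@[5:5]
pos 6 'c': at 4  → match P0@[3:6],P1@[5:6]
pos 7 'c': at 12 ·f
pos 8 'a': at 13  → match P4@[7:8],P5@[8:8]
pos 9 'c': at 5 ·f  → match P1@[8:9]
pos 10 'a': at 13 ·f  → match P4@[9:10],P5@[10:10]
pos 11 'c': at 5 ·f  → match P1@[10:11]
pos 12 'a': at 13 ·f  → match P4@[11:12],P5@[12:12]
pos 13 'a': at 1 ·f  → match P5@[13:13]
pos 14 'a': at 1 ·f  → match P5@[14:14]
pos 15 'c': at 5  → match P1@[14:15]
pos 16 'a': at 13 ·f  → match P4@[15:16],P5@[16:16]
pos 17 'c': at 5 ·f  → match P1@[16:17]
pos 18 'b': at 8 ·f
pos 19 'b': at 8 ·f
pos 20 'a': at 9  → match P5@[20:20]
pos 21 'b': at 10
pos 22 'b': at 11  → match P3@[19:22]
pos 23 'a': at 9 ·f  → match P5@[23:23]
pos 24 'a': at 1 ·f  → match P5@[24:24]
pos 25 'a': at 1 ·f  → match P5@[25:25]
pos 26 'c': at 5  → match P1@[25:26]
pos 27 'a': at 13 ·f  → match P4@[26:27],P5@[27:27]
pos 28 'b': at 2 ·f

All matches (sorted): [[3,5],[5,5],[6,0],[6,1],[8,4],[8,5],[9,1],[10,4],[10,5],[11,1],[12,4],[12,5],[13,5],[14,5],[15,1],[16,4],[16,5],[17,1],[20,5],[22,3],[23,5],[24,5],[25,5],[26,1],[27,4],[27,5]]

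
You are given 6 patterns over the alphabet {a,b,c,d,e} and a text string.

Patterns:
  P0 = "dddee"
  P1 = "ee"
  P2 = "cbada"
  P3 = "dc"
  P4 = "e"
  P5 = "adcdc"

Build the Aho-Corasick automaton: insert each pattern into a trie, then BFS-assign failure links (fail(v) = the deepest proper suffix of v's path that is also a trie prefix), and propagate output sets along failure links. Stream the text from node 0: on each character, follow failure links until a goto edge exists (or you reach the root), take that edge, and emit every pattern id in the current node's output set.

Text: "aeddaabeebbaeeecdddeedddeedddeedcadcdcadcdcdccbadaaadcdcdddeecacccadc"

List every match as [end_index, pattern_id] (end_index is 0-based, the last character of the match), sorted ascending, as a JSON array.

Build:
Trie (insert patterns):
  n0 'ε': a→14 c→8 d→1 e→6
  n1 'd': c→13 d→2
  n2 'dd': d→3
  n3 'ddd': e→4
  n4 'ddde': e→5
  n5 'dddee': ·  ←P0
  n6 'e': e→7  ←P4
  n7 'ee': ·  ←P1
  n8 'c': b→9
  n9 'cb': a→10
  n10 'cba': d→11
  n11 'cbad': a→12
  n12 'cbada': ·  ←P2
  n13 'dc': ·  ←P3
  n14 'a': d→15
  n15 'ad': c→16
  n16 'adc': d→17
  n17 'adcd': c→18
  n18 'adcdc': ·  ←P5

Failure links (BFS by depth):
  n1('d'): parent n0 fail=0; on 'd' 0 → fail=0;  out ∅∪∅=∅
  n6('e'): parent n0 fail=0; on 'e' 0 → fail=0;  out {4}∪∅={4}
  n8('c'): parent n0 fail=0; on 'c' 0 → fail=0;  out ∅∪∅=∅
  n14('a'): parent n0 fail=0; on 'a' 0 → fail=0;  out ∅∪∅=∅
  n2('dd'): parent n1 fail=0; on 'd' 0 → fail=1;  out ∅∪∅=∅
  n7('ee'): parent n6 fail=0; on 'e' 0 → fail=6;  out {1}∪{4}={1,4}
  n9('cb'): parent n8 fail=0; on 'b' 0 → fail=0;  out ∅∪∅=∅
  n13('dc'): parent n1 fail=0; on 'c' 0 → fail=8;  out {3}∪∅={3}
  n15('ad'): parent n14 fail=0; on 'd' 0 → fail=1;  out ∅∪∅=∅
  n3('ddd'): parent n2 fail=1; on 'd' 1 → fail=2;  out ∅∪∅=∅
  n10('cba'): parent n9 fail=0; on 'a' 0 → fail=14;  out ∅∪∅=∅
  n16('adc'): parent n15 fail=1; on 'c' 1 → fail=13;  out ∅∪{3}={3}
  n4('ddde'): parent n3 fail=2; on 'e' 2→1→0 → fail=6;  out ∅∪{4}={4}
  n11('cbad'): parent n10 fail=14; on 'd' 14 → fail=15;  out ∅∪∅=∅
  n17('adcd'): parent n16 fail=13; on 'd' 13→8→0 → fail=1;  out ∅∪∅=∅
  n5('dddee'): parent n4 fail=6; on 'e' 6 → fail=7;  out {0}∪{1,4}={0,1,4}
  n12('cbada'): parent n11 fail=15; on 'a' 15→1→0 → fail=14;  out {2}∪∅={2}
  n18('adcdc'): parent n17 fail=1; on 'c' 1 → fail=13;  out {5}∪{3}={3,5}

Scan:
i=0 'a': node 0→14
i=1 'e': node 14→6 (fail-walked)  ** P4@[1:1]
i=2 'd': node 6→1 (fail-walked)
i=3 'd': node 1→2
i=4 'a': node 2→14 (fail-walked)
i=5 'a': node 14→14 (fail-walked)
i=6 'b': node 14→0 (fail-walked)
i=7 'e': node 0→6  ** P4@[7:7]
i=8 'e': node 6→7  ** P1@[7:8],P4@[8:8]
i=9 'b': node 7→0 (fail-walked)
i=10 'b': node 0→0
i=11 'a': node 0→14
i=12 'e': node 14→6 (fail-walked)  ** P4@[12:12]
i=13 'e': node 6→7  ** P1@[12:13],P4@[13:13]
i=14 'e': node 7→7 (fail-walked)  ** P1@[13:14],P4@[14:14]
i=15 'c': node 7→8 (fail-walked)
i=16 'd': node 8→1 (fail-walked)
i=17 'd': node 1→2
i=18 'd': node 2→3
i=19 'e': node 3→4  ** P4@[19:19]
i=20 'e': node 4→5  ** P0@[16:20],P1@[19:20],P4@[20:20]
i=21 'd': node 5→1 (fail-walked)
i=22 'd': node 1→2
i=23 'd': node 2→3
i=24 'e': node 3→4  ** P4@[24:24]
i=25 'e': node 4→5  ** P0@[21:25],P1@[24:25],P4@[25:25]
i=26 'd': node 5→1 (fail-walked)
i=27 'd': node 1→2
i=28 'd': node 2→3
i=29 'e': node 3→4  ** P4@[29:29]
i=30 'e': node 4→5  ** P0@[26:30],P1@[29:30],P4@[30:30]
i=31 'd': node 5→1 (fail-walked)
i=32 'c': node 1→13  ** P3@[31:32]
i=33 'a': node 13→14 (fail-walked)
i=34 'd': node 14→15
i=35 'c': node 15→16  ** P3@[34:35]
i=36 'd': node 16→17
i=37 'c': node 17→18  ** P3@[36:37],P5@[33:37]
i=38 'a': node 18→14 (fail-walked)
i=39 'd': node 14→15
i=40 'c': node 15→16  ** P3@[39:40]
i=41 'd': node 16→17
i=42 'c': node 17→18  ** P3@[41:42],P5@[38:42]
i=43 'd': node 18→1 (fail-walked)
i=44 'c': node 1→13  ** P3@[43:44]
i=45 'c': node 13→8 (fail-walked)
i=46 'b': node 8→9
i=47 'a': node 9→10
i=48 'd': node 10→11
i=49 'a': node 11→12  ** P2@[45:49]
i=50 'a': node 12→14 (fail-walked)
i=51 'a': node 14→14 (fail-walked)
i=52 'd': node 14→15
i=53 'c': node 15→16  ** P3@[52:53]
i=54 'd': node 16→17
i=55 'c': node 17→18  ** P3@[54:55],P5@[51:55]
i=56 'd': node 18→1 (fail-walked)
i=57 'd': node 1→2
i=58 'd': node 2→3
i=59 'e': node 3→4  ** P4@[59:59]
i=60 'e': node 4→5  ** P0@[56:60],P1@[59:60],P4@[60:60]
i=61 'c': node 5→8 (fail-walked)
i=62 'a': node 8→14 (fail-walked)
i=63 'c': node 14→8 (fail-walked)
i=64 'c': node 8→8 (fail-walked)
i=65 'c': node 8→8 (fail-walked)
i=66 'a': node 8→14 (fail-walked)
i=67 'd': node 14→15
i=68 'c': node 15→16  ** P3@[67:68]

Matches: [[1,4],[7,4],[8,1],[8,4],[12,4],[13,1],[13,4],[14,1],[14,4],[19,4],[20,0],[20,1],[20,4],[24,4],[25,0],[25,1],[25,4],[29,4],[30,0],[30,1],[30,4],[32,3],[35,3],[37,3],[37,5],[40,3],[42,3],[42,5],[44,3],[49,2],[53,3],[55,3],[55,5],[59,4],[60,0],[60,1],[60,4],[68,3]]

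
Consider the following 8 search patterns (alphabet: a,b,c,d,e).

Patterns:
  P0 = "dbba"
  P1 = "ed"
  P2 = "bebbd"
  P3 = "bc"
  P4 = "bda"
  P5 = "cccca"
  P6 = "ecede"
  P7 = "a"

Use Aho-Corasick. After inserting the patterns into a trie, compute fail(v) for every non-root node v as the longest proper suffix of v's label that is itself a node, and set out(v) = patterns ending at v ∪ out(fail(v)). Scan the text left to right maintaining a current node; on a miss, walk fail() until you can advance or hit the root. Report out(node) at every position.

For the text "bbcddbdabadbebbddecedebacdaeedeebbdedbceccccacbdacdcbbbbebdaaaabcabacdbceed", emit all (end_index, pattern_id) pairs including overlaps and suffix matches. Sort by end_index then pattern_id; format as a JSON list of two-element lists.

Build:
Trie (insert patterns):
  n0 'ε': a→24 b→7 c→15 d→1 e→5
  n1 'd': b→2
  n2 'db': b→3
  n3 'dbb': a→4
  n4 'dbba': ·  ←P0
  n5 'e': c→20 d→6
  n6 'ed': ·  ←P1
  n7 'b': c→12 d→13 e→8
  n8 'be': b→9
  n9 'beb': b→10
  n10 'bebb': d→11
  n11 'bebbd': ·  ←P2
  n12 'bc': ·  ←P3
  n13 'bd': a→14
  n14 'bda': ·  ←P4
  n15 'c': c→16
  n16 'cc': c→17
  n17 'ccc': c→18
  n18 'cccc': a→19
  n19 'cccca': ·  ←P5
  n20 'ec': e→21
  n21 'ece': d→22
  n22 'eced': e→23
  n23 'ecede': ·  ←P6
  n24 'a': ·  ←P7

Failure links (BFS by depth):
  fail(1) 'd': from fail(0)=0 chase 'd': 0 ⇒ 0;  out=∅∪out(0)=∅
  fail(5) 'e': from fail(0)=0 chase 'e': 0 ⇒ 0;  out=∅∪out(0)=∅
  fail(7) 'b': from fail(0)=0 chase 'b': 0 ⇒ 0;  out=∅∪out(0)=∅
  fail(15) 'c': from fail(0)=0 chase 'c': 0 ⇒ 0;  out=∅∪out(0)=∅
  fail(24) 'a': from fail(0)=0 chase 'a': 0 ⇒ 0;  out={7}∪out(0)={7}
  fail(2) 'db': from fail(1)=0 chase 'b': 0 ⇒ 7;  out=∅∪out(7)=∅
  fail(6) 'ed': from fail(5)=0 chase 'd': 0 ⇒ 1;  out={1}∪out(1)={1}
  fail(8) 'be': from fail(7)=0 chase 'e': 0 ⇒ 5;  out=∅∪out(5)=∅
  fail(12) 'bc': from fail(7)=0 chase 'c': 0 ⇒ 15;  out={3}∪out(15)={3}
  fail(13) 'bd': from fail(7)=0 chase 'd': 0 ⇒ 1;  out=∅∪out(1)=∅
  fail(16) 'cc': from fail(15)=0 chase 'c': 0 ⇒ 15;  out=∅∪out(15)=∅
  fail(20) 'ec': from fail(5)=0 chase 'c': 0 ⇒ 15;  out=∅∪out(15)=∅
  fail(3) 'dbb': from fail(2)=7 chase 'b': 7→0 ⇒ 7;  out=∅∪out(7)=∅
  fail(9) 'beb': from fail(8)=5 chase 'b': 5→0 ⇒ 7;  out=∅∪out(7)=∅
  fail(14) 'bda': from fail(13)=1 chase 'a': 1→0 ⇒ 24;  out={4}∪out(24)={4,7}
  fail(17) 'ccc': from fail(16)=15 chase 'c': 15 ⇒ 16;  out=∅∪out(16)=∅
  fail(21) 'ece': from fail(20)=15 chase 'e': 15→0 ⇒ 5;  out=∅∪out(5)=∅
  fail(4) 'dbba': from fail(3)=7 chase 'a': 7→0 ⇒ 24;  out={0}∪out(24)={0,7}
  fail(10) 'bebb': from fail(9)=7 chase 'b': 7→0 ⇒ 7;  out=∅∪out(7)=∅
  fail(18) 'cccc': from fail(17)=16 chase 'c': 16 ⇒ 17;  out=∅∪out(17)=∅
  fail(22) 'eced': from fail(21)=5 chase 'd': 5 ⇒ 6;  out=∅∪out(6)={1}
  fail(11) 'bebbd': from fail(10)=7 chase 'd': 7 ⇒ 13;  out={2}∪out(13)={2}
  fail(19) 'cccca': from fail(18)=17 chase 'a': 17→16→15→0 ⇒ 24;  out={5}∪out(24)={5,7}
  fail(23) 'ecede': from fail(22)=6 chase 'e': 6→1→0 ⇒ 5;  out={6}∪out(5)={6}

Text stream:
i=0 'b': node 0→7
i=1 'b': node 7→7 ·f
i=2 'c': node 7→12  → match P3@[1:2]
i=3 'd': node 12→1 ·f
i=4 'd': node 1→1 ·f
i=5 'b': node 1→2
i=6 'd': node 2→13 ·f
i=7 'a': node 13→14  → match P4@[5:7],P7@[7:7]
i=8 'b': node 14→7 ·f
i=9 'a': node 7→24 ·f  → match P7@[9:9]
i=10 'd': node 24→1 ·f
i=11 'b': node 1→2
i=12 'e': node 2→8 ·f
i=13 'b': node 8→9
i=14 'b': node 9→10
i=15 'd': node 10→11  → match P2@[11:15]
i=16 'd': node 11→1 ·f
i=17 'e': node 1→5 ·f
i=18 'c': node 5→20
i=19 'e': node 20→21
i=20 'd': node 21→22  → match P1@[19:20]
i=21 'e': node 22→23  → match P6@[17:21]
i=22 'b': node 23→7 ·f
i=23 'a': node 7→24 ·f  → match P7@[23:23]
i=24 'c': node 24→15 ·f
i=25 'd': node 15→1 ·f
i=26 'a': node 1→24 ·f  → match P7@[26:26]
i=27 'e': node 24→5 ·f
i=28 'e': node 5→5 ·f
i=29 'd': node 5→6  → match P1@[28:29]
i=30 'e': node 6→5 ·f
i=31 'e': node 5→5 ·f
i=32 'b': node 5→7 ·f
i=33 'b': node 7→7 ·f
i=34 'd': node 7→13
i=35 'e': node 13→5 ·f
i=36 'd': node 5→6  → match P1@[35:36]
i=37 'b': node 6→2 ·f
i=38 'c': node 2→12 ·f  → match P3@[37:38]
i=39 'e': node 12→5 ·f
i=40 'c': node 5→20
i=41 'c': node 20→16 ·f
i=42 'c': node 16→17
i=43 'c': node 17→18
i=44 'a': node 18→19  → match P5@[40:44],P7@[44:44]
i=45 'c': node 19→15 ·f
i=46 'b': node 15→7 ·f
i=47 'd': node 7→13
i=48 'a': node 13→14  → match P4@[46:48],P7@[48:48]
i=49 'c': node 14→15 ·f
i=50 'd': node 15→1 ·f
i=51 'c': node 1→15 ·f
i=52 'b': node 15→7 ·f
i=53 'b': node 7→7 ·f
i=54 'b': node 7→7 ·f
i=55 'b': node 7→7 ·f
i=56 'e': node 7→8
i=57 'b': node 8→9
i=58 'd': node 9→13 ·f
i=59 'a': node 13→14  → match P4@[57:59],P7@[59:59]
i=60 'a': node 14→24 ·f  → match P7@[60:60]
i=61 'a': node 24→24 ·f  → match P7@[61:61]
i=62 'a': node 24→24 ·f  → match P7@[62:62]
i=63 'b': node 24→7 ·f
i=64 'c': node 7→12  → match P3@[63:64]
i=65 'a': node 12→24 ·f  → match P7@[65:65]
i=66 'b': node 24→7 ·f
i=67 'a': node 7→24 ·f  → match P7@[67:67]
i=68 'c': node 24→15 ·f
i=69 'd': node 15→1 ·f
i=70 'b': node 1→2
i=71 'c': node 2→12 ·f  → match P3@[70:71]
i=72 'e': node 12→5 ·f
i=73 'e': node 5→5 ·f
i=74 'd': node 5→6  → match P1@[73:74]

Matches: [[2,3],[7,4],[7,7],[9,7],[15,2],[20,1],[21,6],[23,7],[26,7],[29,1],[36,1],[38,3],[44,5],[44,7],[48,4],[48,7],[59,4],[59,7],[60,7],[61,7],[62,7],[64,3],[65,7],[67,7],[71,3],[74,1]]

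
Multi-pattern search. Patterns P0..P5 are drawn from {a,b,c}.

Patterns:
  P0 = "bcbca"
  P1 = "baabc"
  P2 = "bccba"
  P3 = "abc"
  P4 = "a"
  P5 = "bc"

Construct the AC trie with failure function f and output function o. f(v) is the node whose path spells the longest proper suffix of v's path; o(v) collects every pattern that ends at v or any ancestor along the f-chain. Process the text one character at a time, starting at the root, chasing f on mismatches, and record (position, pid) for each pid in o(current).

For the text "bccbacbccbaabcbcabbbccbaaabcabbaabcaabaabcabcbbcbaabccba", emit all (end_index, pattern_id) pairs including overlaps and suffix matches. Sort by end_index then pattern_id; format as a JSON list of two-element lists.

Construct AC machine:
Trie nodes:
  n0 'ε': a→13 b→1
  n1 'b': a→6 c→2
  n2 'bc': b→3 c→10  ←P5
  n3 'bcb': c→4
  n4 'bcbc': a→5
  n5 'bcbca': ·  ←P0
  n6 'ba': a→7
  n7 'baa': b→8
  n8 'baab': c→9
  n9 'baabc': ·  ←P1
  n10 'bcc': b→11
  n11 'bccb': a→12
  n12 'bccba': ·  ←P2
  n13 'a': b→14  ←P4
  n14 'ab': c→15
  n15 'abc': ·  ←P3

BFS fail/out derivation:
  fail(1) 'b': from fail(0)=0 chase 'b': 0 ⇒ 0;  out=∅∪out(0)=∅
  fail(13) 'a': from fail(0)=0 chase 'a': 0 ⇒ 0;  out={4}∪out(0)={4}
  fail(2) 'bc': from fail(1)=0 chase 'c': 0 ⇒ 0;  out={5}∪out(0)={5}
  fail(6) 'ba': from fail(1)=0 chase 'a': 0 ⇒ 13;  out=∅∪out(13)={4}
  fail(14) 'ab': from fail(13)=0 chase 'b': 0 ⇒ 1;  out=∅∪out(1)=∅
  fail(3) 'bcb': from fail(2)=0 chase 'b': 0 ⇒ 1;  out=∅∪out(1)=∅
  fail(7) 'baa': from fail(6)=13 chase 'a': 13→0 ⇒ 13;  out=∅∪out(13)={4}
  fail(10) 'bcc': from fail(2)=0 chase 'c': 0 ⇒ 0;  out=∅∪out(0)=∅
  fail(15) 'abc': from fail(14)=1 chase 'c': 1 ⇒ 2;  out={3}∪out(2)={3,5}
  fail(4) 'bcbc': from fail(3)=1 chase 'c': 1 ⇒ 2;  out=∅∪out(2)={5}
  fail(8) 'baab': from fail(7)=13 chase 'b': 13 ⇒ 14;  out=∅∪out(14)=∅
  fail(11) 'bccb': from fail(10)=0 chase 'b': 0 ⇒ 1;  out=∅∪out(1)=∅
  fail(5) 'bcbca': from fail(4)=2 chase 'a': 2→0 ⇒ 13;  out={0}∪out(13)={0,4}
  fail(9) 'baabc': from fail(8)=14 chase 'c': 14 ⇒ 15;  out={1}∪out(15)={1,3,5}
  fail(12) 'bccba': from fail(11)=1 chase 'a': 1 ⇒ 6;  out={2}∪out(6)={2,4}

Scan:
[0] read 'b'  n0⇒n1
[1] read 'c'  n1⇒n2  ** P5@[0:1]
[2] read 'c'  n2⇒n10
[3] read 'b'  n10⇒n11
[4] read 'a'  n11⇒n12  ** P2@[0:4],P4@[4:4]
[5] read 'c'  n12⇒n0 ·f
[6] read 'b'  n0⇒n1
[7] read 'c'  n1⇒n2  ** P5@[6:7]
[8] read 'c'  n2⇒n10
[9] read 'b'  n10⇒n11
[10] read 'a'  n11⇒n12  ** P2@[6:10],P4@[10:10]
[11] read 'a'  n12⇒n7 ·f  ** P4@[11:11]
[12] read 'b'  n7⇒n8
[13] read 'c'  n8⇒n9  ** P1@[9:13],P3@[11:13],P5@[12:13]
[14] read 'b'  n9⇒n3 ·f
[15] read 'c'  n3⇒n4  ** P5@[14:15]
[16] read 'a'  n4⇒n5  ** P0@[12:16],P4@[16:16]
[17] read 'b'  n5⇒n14 ·f
[18] read 'b'  n14⇒n1 ·f
[19] read 'b'  n1⇒n1 ·f
[20] read 'c'  n1⇒n2  ** P5@[19:20]
[21] read 'c'  n2⇒n10
[22] read 'b'  n10⇒n11
[23] read 'a'  n11⇒n12  ** P2@[19:23],P4@[23:23]
[24] read 'a'  n12⇒n7 ·f  ** P4@[24:24]
[25] read 'a'  n7⇒n13 ·f  ** P4@[25:25]
[26] read 'b'  n13⇒n14
[27] read 'c'  n14⇒n15  ** P3@[25:27],P5@[26:27]
[28] read 'a'  n15⇒n13 ·f  ** P4@[28:28]
[29] read 'b'  n13⇒n14
[30] read 'b'  n14⇒n1 ·f
[31] read 'a'  n1⇒n6  ** P4@[31:31]
[32] read 'a'  n6⇒n7  ** P4@[32:32]
[33] read 'b'  n7⇒n8
[34] read 'c'  n8⇒n9  ** P1@[30:34],P3@[32:34],P5@[33:34]
[35] read 'a'  n9⇒n13 ·f  ** P4@[35:35]
[36] read 'a'  n13⇒n13 ·f  ** P4@[36:36]
[37] read 'b'  n13⇒n14
[38] read 'a'  n14⇒n6 ·f  ** P4@[38:38]
[39] read 'a'  n6⇒n7  ** P4@[39:39]
[40] read 'b'  n7⇒n8
[41] read 'c'  n8⇒n9  ** P1@[37:41],P3@[39:41],P5@[40:41]
[42] read 'a'  n9⇒n13 ·f  ** P4@[42:42]
[43] read 'b'  n13⇒n14
[44] read 'c'  n14⇒n15  ** P3@[42:44],P5@[43:44]
[45] read 'b'  n15⇒n3 ·f
[46] read 'b'  n3⇒n1 ·f
[47] read 'c'  n1⇒n2  ** P5@[46:47]
[48] read 'b'  n2⇒n3
[49] read 'a'  n3⇒n6 ·f  ** P4@[49:49]
[50] read 'a'  n6⇒n7  ** P4@[50:50]
[51] read 'b'  n7⇒n8
[52] read 'c'  n8⇒n9  ** P1@[48:52],P3@[50:52],P5@[51:52]
[53] read 'c'  n9⇒n10 ·f
[54] read 'b'  n10⇒n11
[55] read 'a'  n11⇒n12  ** P2@[51:55],P4@[55:55]

All matches (sorted): [[1,5],[4,2],[4,4],[7,5],[10,2],[10,4],[11,4],[13,1],[13,3],[13,5],[15,5],[16,0],[16,4],[20,5],[23,2],[23,4],[24,4],[25,4],[27,3],[27,5],[28,4],[31,4],[32,4],[34,1],[34,3],[34,5],[35,4],[36,4],[38,4],[39,4],[41,1],[41,3],[41,5],[42,4],[44,3],[44,5],[47,5],[49,4],[50,4],[52,1],[52,3],[52,5],[55,2],[55,4]]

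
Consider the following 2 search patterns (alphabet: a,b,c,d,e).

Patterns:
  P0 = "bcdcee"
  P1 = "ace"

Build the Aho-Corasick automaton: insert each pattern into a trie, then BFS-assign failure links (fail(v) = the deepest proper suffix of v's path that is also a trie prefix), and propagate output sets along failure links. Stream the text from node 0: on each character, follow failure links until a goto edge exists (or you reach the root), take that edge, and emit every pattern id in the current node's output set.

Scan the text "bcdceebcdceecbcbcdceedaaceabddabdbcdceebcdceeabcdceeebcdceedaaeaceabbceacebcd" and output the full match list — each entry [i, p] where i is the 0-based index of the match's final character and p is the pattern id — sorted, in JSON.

Build automaton:
Trie (insert patterns):
  0='ε' goto a→7 b→1
  1='b' goto c→2
  2='bc' goto d→3
  3='bcd' goto c→4
  4='bcdc' goto e→5
  5='bcdce' goto e→6
  6='bcdcee' goto ·  ←P0
  7='a' goto c→8
  8='ac' goto e→9
  9='ace' goto ·  ←P1

Failure links (BFS by depth):
  n1('b'): parent n0 fail=0; on 'b' 0 → fail=0;  out ∅∪∅=∅
  n7('a'): parent n0 fail=0; on 'a' 0 → fail=0;  out ∅∪∅=∅
  n2('bc'): parent n1 fail=0; on 'c' 0 → fail=0;  out ∅∪∅=∅
  n8('ac'): parent n7 fail=0; on 'c' 0 → fail=0;  out ∅∪∅=∅
  n3('bcd'): parent n2 fail=0; on 'd' 0 → fail=0;  out ∅∪∅=∅
  n9('ace'): parent n8 fail=0; on 'e' 0 → fail=0;  out {1}∪∅={1}
  n4('bcdc'): parent n3 fail=0; on 'c' 0 → fail=0;  out ∅∪∅=∅
  n5('bcdce'): parent n4 fail=0; on 'e' 0 → fail=0;  out ∅∪∅=∅
  n6('bcdcee'): parent n5 fail=0; on 'e' 0 → fail=0;  out {0}∪∅={0}

Text stream:
pos 0 'b': at 1
pos 1 'c': at 2
pos 2 'd': at 3
pos 3 'c': at 4
pos 4 'e': at 5
pos 5 'e': at 6  ** P0@[0:5]
pos 6 'b': at 1 (fail-walked)
pos 7 'c': at 2
pos 8 'd': at 3
pos 9 'c': at 4
pos 10 'e': at 5
pos 11 'e': at 6  ** P0@[6:11]
pos 12 'c': at 0 (fail-walked)
pos 13 'b': at 1
pos 14 'c': at 2
pos 15 'b': at 1 (fail-walked)
pos 16 'c': at 2
pos 17 'd': at 3
pos 18 'c': at 4
pos 19 'e': at 5
pos 20 'e': at 6  ** P0@[15:20]
pos 21 'd': at 0 (fail-walked)
pos 22 'a': at 7
pos 23 'a': at 7 (fail-walked)
pos 24 'c': at 8
pos 25 'e': at 9  ** P1@[23:25]
pos 26 'a': at 7 (fail-walked)
pos 27 'b': at 1 (fail-walked)
pos 28 'd': at 0 (fail-walked)
pos 29 'd': at 0
pos 30 'a': at 7
pos 31 'b': at 1 (fail-walked)
pos 32 'd': at 0 (fail-walked)
pos 33 'b': at 1
pos 34 'c': at 2
pos 35 'd': at 3
pos 36 'c': at 4
pos 37 'e': at 5
pos 38 'e': at 6  ** P0@[33:38]
pos 39 'b': at 1 (fail-walked)
pos 40 'c': at 2
pos 41 'd': at 3
pos 42 'c': at 4
pos 43 'e': at 5
pos 44 'e': at 6  ** P0@[39:44]
pos 45 'a': at 7 (fail-walked)
pos 46 'b': at 1 (fail-walked)
pos 47 'c': at 2
pos 48 'd': at 3
pos 49 'c': at 4
pos 50 'e': at 5
pos 51 'e': at 6  ** P0@[46:51]
pos 52 'e': at 0 (fail-walked)
pos 53 'b': at 1
pos 54 'c': at 2
pos 55 'd': at 3
pos 56 'c': at 4
pos 57 'e': at 5
pos 58 'e': at 6  ** P0@[53:58]
pos 59 'd': at 0 (fail-walked)
pos 60 'a': at 7
pos 61 'a': at 7 (fail-walked)
pos 62 'e': at 0 (fail-walked)
pos 63 'a': at 7
pos 64 'c': at 8
pos 65 'e': at 9  ** P1@[63:65]
pos 66 'a': at 7 (fail-walked)
pos 67 'b': at 1 (fail-walked)
pos 68 'b': at 1 (fail-walked)
pos 69 'c': at 2
pos 70 'e': at 0 (fail-walked)
pos 71 'a': at 7
pos 72 'c': at 8
pos 73 'e': at 9  ** P1@[71:73]
pos 74 'b': at 1 (fail-walked)
pos 75 'c': at 2
pos 76 'd': at 3

All matches (sorted): [[5,0],[11,0],[20,0],[25,1],[38,0],[44,0],[51,0],[58,0],[65,1],[73,1]]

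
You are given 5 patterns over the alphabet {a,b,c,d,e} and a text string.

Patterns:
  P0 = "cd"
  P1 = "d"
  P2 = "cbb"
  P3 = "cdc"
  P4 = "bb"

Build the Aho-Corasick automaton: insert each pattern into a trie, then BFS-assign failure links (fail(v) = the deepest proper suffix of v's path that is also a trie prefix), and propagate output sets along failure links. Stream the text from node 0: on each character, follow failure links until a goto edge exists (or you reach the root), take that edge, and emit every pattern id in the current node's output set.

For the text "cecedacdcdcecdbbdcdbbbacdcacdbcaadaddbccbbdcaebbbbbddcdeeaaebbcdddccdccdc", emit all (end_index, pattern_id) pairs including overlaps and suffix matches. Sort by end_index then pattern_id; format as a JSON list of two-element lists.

Build:
Trie nodes:
  0='ε' goto b→7 c→1 d→3
  1='c' goto b→4 d→2
  2='cd' goto c→6  [P0 ends]
  3='d' goto ·  [P1 ends]
  4='cb' goto b→5
  5='cbb' goto ·  [P2 ends]
  6='cdc' goto ·  [P3 ends]
  7='b' goto b→8
  8='bb' goto ·  [P4 ends]

Failure links (BFS by depth):
  fail(1) 'c': from fail(0)=0 chase 'c': 0 ⇒ 0;  out=∅∪out(0)=∅
  fail(3) 'd': from fail(0)=0 chase 'd': 0 ⇒ 0;  out={1}∪out(0)={1}
  fail(7) 'b': from fail(0)=0 chase 'b': 0 ⇒ 0;  out=∅∪out(0)=∅
  fail(2) 'cd': from fail(1)=0 chase 'd': 0 ⇒ 3;  out={0}∪out(3)={0,1}
  fail(4) 'cb': from fail(1)=0 chase 'b': 0 ⇒ 7;  out=∅∪out(7)=∅
  fail(8) 'bb': from fail(7)=0 chase 'b': 0 ⇒ 7;  out={4}∪out(7)={4}
  fail(5) 'cbb': from fail(4)=7 chase 'b': 7 ⇒ 8;  out={2}∪out(8)={2,4}
  fail(6) 'cdc': from fail(2)=3 chase 'c': 3→0 ⇒ 1;  out={3}∪out(1)={3}

Scan:
pos 0 'c': at 1
pos 1 'e': at 0 (via fail)
pos 2 'c': at 1
pos 3 'e': at 0 (via fail)
pos 4 'd': at 3  emit P1@[4:4]
pos 5 'a': at 0 (via fail)
pos 6 'c': at 1
pos 7 'd': at 2  emit P0@[6:7],P1@[7:7]
pos 8 'c': at 6  emit P3@[6:8]
pos 9 'd': at 2 (via fail)  emit P0@[8:9],P1@[9:9]
pos 10 'c': at 6  emit P3@[8:10]
pos 11 'e': at 0 (via fail)
pos 12 'c': at 1
pos 13 'd': at 2  emit P0@[12:13],P1@[13:13]
pos 14 'b': at 7 (via fail)
pos 15 'b': at 8  emit P4@[14:15]
pos 16 'd': at 3 (via fail)  emit P1@[16:16]
pos 17 'c': at 1 (via fail)
pos 18 'd': at 2  emit P0@[17:18],P1@[18:18]
pos 19 'b': at 7 (via fail)
pos 20 'b': at 8  emit P4@[19:20]
pos 21 'b': at 8 (via fail)  emit P4@[20:21]
pos 22 'a': at 0 (via fail)
pos 23 'c': at 1
pos 24 'd': at 2  emit P0@[23:24],P1@[24:24]
pos 25 'c': at 6  emit P3@[23:25]
pos 26 'a': at 0 (via fail)
pos 27 'c': at 1
pos 28 'd': at 2  emit P0@[27:28],P1@[28:28]
pos 29 'b': at 7 (via fail)
pos 30 'c': at 1 (via fail)
pos 31 'a': at 0 (via fail)
pos 32 'a': at 0
pos 33 'd': at 3  emit P1@[33:33]
pos 34 'a': at 0 (via fail)
pos 35 'd': at 3  emit P1@[35:35]
pos 36 'd': at 3 (via fail)  emit P1@[36:36]
pos 37 'b': at 7 (via fail)
pos 38 'c': at 1 (via fail)
pos 39 'c': at 1 (via fail)
pos 40 'b': at 4
pos 41 'b': at 5  emit P2@[39:41],P4@[40:41]
pos 42 'd': at 3 (via fail)  emit P1@[42:42]
pos 43 'c': at 1 (via fail)
pos 44 'a': at 0 (via fail)
pos 45 'e': at 0
pos 46 'b': at 7
pos 47 'b': at 8  emit P4@[46:47]
pos 48 'b': at 8 (via fail)  emit P4@[47:48]
pos 49 'b': at 8 (via fail)  emit P4@[48:49]
pos 50 'b': at 8 (via fail)  emit P4@[49:50]
pos 51 'd': at 3 (via fail)  emit P1@[51:51]
pos 52 'd': at 3 (via fail)  emit P1@[52:52]
pos 53 'c': at 1 (via fail)
pos 54 'd': at 2  emit P0@[53:54],P1@[54:54]
pos 55 'e': at 0 (via fail)
pos 56 'e': at 0
pos 57 'a': at 0
pos 58 'a': at 0
pos 59 'e': at 0
pos 60 'b': at 7
pos 61 'b': at 8  emit P4@[60:61]
pos 62 'c': at 1 (via fail)
pos 63 'd': at 2  emit P0@[62:63],P1@[63:63]
pos 64 'd': at 3 (via fail)  emit P1@[64:64]
pos 65 'd': at 3 (via fail)  emit P1@[65:65]
pos 66 'c': at 1 (via fail)
pos 67 'c': at 1 (via fail)
pos 68 'd': at 2  emit P0@[67:68],P1@[68:68]
pos 69 'c': at 6  emit P3@[67:69]
pos 70 'c': at 1 (via fail)
pos 71 'd': at 2  emit P0@[70:71],P1@[71:71]
pos 72 'c': at 6  emit P3@[70:72]

Matches: [[4,1],[7,0],[7,1],[8,3],[9,0],[9,1],[10,3],[13,0],[13,1],[15,4],[16,1],[18,0],[18,1],[20,4],[21,4],[24,0],[24,1],[25,3],[28,0],[28,1],[33,1],[35,1],[36,1],[41,2],[41,4],[42,1],[47,4],[48,4],[49,4],[50,4],[51,1],[52,1],[54,0],[54,1],[61,4],[63,0],[63,1],[64,1],[65,1],[68,0],[68,1],[69,3],[71,0],[71,1],[72,3]]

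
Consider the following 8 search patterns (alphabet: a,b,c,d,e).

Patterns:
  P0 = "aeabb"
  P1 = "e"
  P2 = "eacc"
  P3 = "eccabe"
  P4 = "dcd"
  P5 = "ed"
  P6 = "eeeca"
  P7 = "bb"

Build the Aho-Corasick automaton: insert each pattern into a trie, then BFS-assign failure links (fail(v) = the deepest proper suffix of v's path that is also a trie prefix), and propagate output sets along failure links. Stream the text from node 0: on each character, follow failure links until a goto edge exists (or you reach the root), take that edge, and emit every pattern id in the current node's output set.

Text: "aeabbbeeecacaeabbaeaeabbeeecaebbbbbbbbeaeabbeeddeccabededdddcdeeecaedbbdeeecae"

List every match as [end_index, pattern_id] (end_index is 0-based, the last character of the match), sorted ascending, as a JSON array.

Build:
Trie nodes:
  0='ε' goto a→1 b→23 d→15 e→6
  1='a' goto e→2
  2='ae' goto a→3
  3='aea' goto b→4
  4='aeab' goto b→5
  5='aeabb' goto ·  [P0 ends]
  6='e' goto a→7 c→10 d→18 e→19  [P1 ends]
  7='ea' goto c→8
  8='eac' goto c→9
  9='eacc' goto ·  [P2 ends]
  10='ec' goto c→11
  11='ecc' goto a→12
  12='ecca' goto b→13
  13='eccab' goto e→14
  14='eccabe' goto ·  [P3 ends]
  15='d' goto c→16
  16='dc' goto d→17
  17='dcd' goto ·  [P4 ends]
  18='ed' goto ·  [P5 ends]
  19='ee' goto e→20
  20='eee' goto c→21
  21='eeec' goto a→22
  22='eeeca' goto ·  [P6 ends]
  23='b' goto b→24
  24='bb' goto ·  [P7 ends]

BFS fail/out derivation:
  fail(1) 'a': from fail(0)=0 chase 'a': 0 ⇒ 0;  out=∅∪out(0)=∅
  fail(6) 'e': from fail(0)=0 chase 'e': 0 ⇒ 0;  out={1}∪out(0)={1}
  fail(15) 'd': from fail(0)=0 chase 'd': 0 ⇒ 0;  out=∅∪out(0)=∅
  fail(23) 'b': from fail(0)=0 chase 'b': 0 ⇒ 0;  out=∅∪out(0)=∅
  fail(2) 'ae': from fail(1)=0 chase 'e': 0 ⇒ 6;  out=∅∪out(6)={1}
  fail(7) 'ea': from fail(6)=0 chase 'a': 0 ⇒ 1;  out=∅∪out(1)=∅
  fail(10) 'ec': from fail(6)=0 chase 'c': 0 ⇒ 0;  out=∅∪out(0)=∅
  fail(16) 'dc': from fail(15)=0 chase 'c': 0 ⇒ 0;  out=∅∪out(0)=∅
  fail(18) 'ed': from fail(6)=0 chase 'd': 0 ⇒ 15;  out={5}∪out(15)={5}
  fail(19) 'ee': from fail(6)=0 chase 'e': 0 ⇒ 6;  out=∅∪out(6)={1}
  fail(24) 'bb': from fail(23)=0 chase 'b': 0 ⇒ 23;  out={7}∪out(23)={7}
  fail(3) 'aea': from fail(2)=6 chase 'a': 6 ⇒ 7;  out=∅∪out(7)=∅
  fail(8) 'eac': from fail(7)=1 chase 'c': 1→0 ⇒ 0;  out=∅∪out(0)=∅
  fail(11) 'ecc': from fail(10)=0 chase 'c': 0 ⇒ 0;  out=∅∪out(0)=∅
  fail(17) 'dcd': from fail(16)=0 chase 'd': 0 ⇒ 15;  out={4}∪out(15)={4}
  fail(20) 'eee': from fail(19)=6 chase 'e': 6 ⇒ 19;  out=∅∪out(19)={1}
  fail(4) 'aeab': from fail(3)=7 chase 'b': 7→1→0 ⇒ 23;  out=∅∪out(23)=∅
  fail(9) 'eacc': from fail(8)=0 chase 'c': 0 ⇒ 0;  out={2}∪out(0)={2}
  fail(12) 'ecca': from fail(11)=0 chase 'a': 0 ⇒ 1;  out=∅∪out(1)=∅
  fail(21) 'eeec': from fail(20)=19 chase 'c': 19→6 ⇒ 10;  out=∅∪out(10)=∅
  fail(5) 'aeabb': from fail(4)=23 chase 'b': 23 ⇒ 24;  out={0}∪out(24)={0,7}
  fail(13) 'eccab': from fail(12)=1 chase 'b': 1→0 ⇒ 23;  out=∅∪out(23)=∅
  fail(22) 'eeeca': from fail(21)=10 chase 'a': 10→0 ⇒ 1;  out={6}∪out(1)={6}
  fail(14) 'eccabe': from fail(13)=23 chase 'e': 23→0 ⇒ 6;  out={3}∪out(6)={1,3}

Run:
i=0 'a': node 0→1
i=1 'e': node 1→2  ** P1@[1:1]
i=2 'a': node 2→3
i=3 'b': node 3→4
i=4 'b': node 4→5  ** P0@[0:4],P7@[3:4]
i=5 'b': node 5→24 ·f  ** P7@[4:5]
i=6 'e': node 24→6 ·f  ** P1@[6:6]
i=7 'e': node 6→19  ** P1@[7:7]
i=8 'e': node 19→20  ** P1@[8:8]
i=9 'c': node 20→21
i=10 'a': node 21→22  ** P6@[6:10]
i=11 'c': node 22→0 ·f
i=12 'a': node 0→1
i=13 'e': node 1→2  ** P1@[13:13]
i=14 'a': node 2→3
i=15 'b': node 3→4
i=16 'b': node 4→5  ** P0@[12:16],P7@[15:16]
i=17 'a': node 5→1 ·f
i=18 'e': node 1→2  ** P1@[18:18]
i=19 'a': node 2→3
i=20 'e': node 3→2 ·f  ** P1@[20:20]
i=21 'a': node 2→3
i=22 'b': node 3→4
i=23 'b': node 4→5  ** P0@[19:23],P7@[22:23]
i=24 'e': node 5→6 ·f  ** P1@[24:24]
i=25 'e': node 6→19  ** P1@[25:25]
i=26 'e': node 19→20  ** P1@[26:26]
i=27 'c': node 20→21
i=28 'a': node 21→22  ** P6@[24:28]
i=29 'e': node 22→2 ·f  ** P1@[29:29]
i=30 'b': node 2→23 ·f
i=31 'b': node 23→24  ** P7@[30:31]
i=32 'b': node 24→24 ·f  ** P7@[31:32]
i=33 'b': node 24→24 ·f  ** P7@[32:33]
i=34 'b': node 24→24 ·f  ** P7@[33:34]
i=35 'b': node 24→24 ·f  ** P7@[34:35]
i=36 'b': node 24→24 ·f  ** P7@[35:36]
i=37 'b': node 24→24 ·f  ** P7@[36:37]
i=38 'e': node 24→6 ·f  ** P1@[38:38]
i=39 'a': node 6→7
i=40 'e': node 7→2 ·f  ** P1@[40:40]
i=41 'a': node 2→3
i=42 'b': node 3→4
i=43 'b': node 4→5  ** P0@[39:43],P7@[42:43]
i=44 'e': node 5→6 ·f  ** P1@[44:44]
i=45 'e': node 6→19  ** P1@[45:45]
i=46 'd': node 19→18 ·f  ** P5@[45:46]
i=47 'd': node 18→15 ·f
i=48 'e': node 15→6 ·f  ** P1@[48:48]
i=49 'c': node 6→10
i=50 'c': node 10→11
i=51 'a': node 11→12
i=52 'b': node 12→13
i=53 'e': node 13→14  ** P1@[53:53],P3@[48:53]
i=54 'd': node 14→18 ·f  ** P5@[53:54]
i=55 'e': node 18→6 ·f  ** P1@[55:55]
i=56 'd': node 6→18  ** P5@[55:56]
i=57 'd': node 18→15 ·f
i=58 'd': node 15→15 ·f
i=59 'd': node 15→15 ·f
i=60 'c': node 15→16
i=61 'd': node 16→17  ** P4@[59:61]
i=62 'e': node 17→6 ·f  ** P1@[62:62]
i=63 'e': node 6→19  ** P1@[63:63]
i=64 'e': node 19→20  ** P1@[64:64]
i=65 'c': node 20→21
i=66 'a': node 21→22  ** P6@[62:66]
i=67 'e': node 22→2 ·f  ** P1@[67:67]
i=68 'd': node 2→18 ·f  ** P5@[67:68]
i=69 'b': node 18→23 ·f
i=70 'b': node 23→24  ** P7@[69:70]
i=71 'd': node 24→15 ·f
i=72 'e': node 15→6 ·f  ** P1@[72:72]
i=73 'e': node 6→19  ** P1@[73:73]
i=74 'e': node 19→20  ** P1@[74:74]
i=75 'c': node 20→21
i=76 'a': node 21→22  ** P6@[72:76]
i=77 'e': node 22→2 ·f  ** P1@[77:77]

Matches: [[1,1],[4,0],[4,7],[5,7],[6,1],[7,1],[8,1],[10,6],[13,1],[16,0],[16,7],[18,1],[20,1],[23,0],[23,7],[24,1],[25,1],[26,1],[28,6],[29,1],[31,7],[32,7],[33,7],[34,7],[35,7],[36,7],[37,7],[38,1],[40,1],[43,0],[43,7],[44,1],[45,1],[46,5],[48,1],[53,1],[53,3],[54,5],[55,1],[56,5],[61,4],[62,1],[63,1],[64,1],[66,6],[67,1],[68,5],[70,7],[72,1],[73,1],[74,1],[76,6],[77,1]]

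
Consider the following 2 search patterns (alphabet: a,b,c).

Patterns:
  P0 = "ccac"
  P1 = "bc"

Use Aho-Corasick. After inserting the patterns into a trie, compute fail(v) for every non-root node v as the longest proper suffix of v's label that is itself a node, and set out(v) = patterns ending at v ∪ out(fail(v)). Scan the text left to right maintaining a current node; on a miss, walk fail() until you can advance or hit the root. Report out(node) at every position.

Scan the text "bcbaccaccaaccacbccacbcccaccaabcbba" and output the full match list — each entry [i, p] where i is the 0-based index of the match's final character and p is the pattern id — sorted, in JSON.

Construct AC machine:
Trie (insert patterns):
  0='ε' goto b→5 c→1
  1='c' goto c→2
  2='cc' goto a→3
  3='cca' goto c→4
  4='ccac' goto ·  [P0 ends]
  5='b' goto c→6
  6='bc' goto ·  [P1 ends]

BFS fail/out derivation:
  n1('c'): parent n0 fail=0; on 'c' 0 → fail=0;  out ∅∪∅=∅
  n5('b'): parent n0 fail=0; on 'b' 0 → fail=0;  out ∅∪∅=∅
  n2('cc'): parent n1 fail=0; on 'c' 0 → fail=1;  out ∅∪∅=∅
  n6('bc'): parent n5 fail=0; on 'c' 0 → fail=1;  out {1}∪∅={1}
  n3('cca'): parent n2 fail=1; on 'a' 1→0 → fail=0;  out ∅∪∅=∅
  n4('ccac'): parent n3 fail=0; on 'c' 0 → fail=1;  out {0}∪∅={0}

Text stream:
i=0 'b': node 0→5
i=1 'c': node 5→6  → match P1@[0:1]
i=2 'b': node 6→5 (via fail)
i=3 'a': node 5→0 (via fail)
i=4 'c': node 0→1
i=5 'c': node 1→2
i=6 'a': node 2→3
i=7 'c': node 3→4  → match P0@[4:7]
i=8 'c': node 4→2 (via fail)
i=9 'a': node 2→3
i=10 'a': node 3→0 (via fail)
i=11 'c': node 0→1
i=12 'c': node 1→2
i=13 'a': node 2→3
i=14 'c': node 3→4  → match P0@[11:14]
i=15 'b': node 4→5 (via fail)
i=16 'c': node 5→6  → match P1@[15:16]
i=17 'c': node 6→2 (via fail)
i=18 'a': node 2→3
i=19 'c': node 3→4  → match P0@[16:19]
i=20 'b': node 4→5 (via fail)
i=21 'c': node 5→6  → match P1@[20:21]
i=22 'c': node 6→2 (via fail)
i=23 'c': node 2→2 (via fail)
i=24 'a': node 2→3
i=25 'c': node 3→4  → match P0@[22:25]
i=26 'c': node 4→2 (via fail)
i=27 'a': node 2→3
i=28 'a': node 3→0 (via fail)
i=29 'b': node 0→5
i=30 'c': node 5→6  → match P1@[29:30]
i=31 'b': node 6→5 (via fail)
i=32 'b': node 5→5 (via fail)
i=33 'a': node 5→0 (via fail)

Result: [[1,1],[7,0],[14,0],[16,1],[19,0],[21,1],[25,0],[30,1]]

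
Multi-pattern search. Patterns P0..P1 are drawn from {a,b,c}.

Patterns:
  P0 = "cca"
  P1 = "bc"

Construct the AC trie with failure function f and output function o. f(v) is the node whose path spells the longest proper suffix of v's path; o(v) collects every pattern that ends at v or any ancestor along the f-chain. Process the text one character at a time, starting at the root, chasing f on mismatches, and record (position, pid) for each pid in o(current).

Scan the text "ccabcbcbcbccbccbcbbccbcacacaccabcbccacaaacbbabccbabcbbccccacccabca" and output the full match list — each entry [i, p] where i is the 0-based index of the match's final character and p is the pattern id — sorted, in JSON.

Build automaton:
Trie (insert patterns):
  0='ε' goto b→4 c→1
  1='c' goto c→2
  2='cc' goto a→3
  3='cca' goto ·  [P0 ends]
  4='b' goto c→5
  5='bc' goto ·  [P1 ends]

BFS fail/out derivation:
  fail(1) 'c': from fail(0)=0 chase 'c': 0 ⇒ 0;  out=∅∪out(0)=∅
  fail(4) 'b': from fail(0)=0 chase 'b': 0 ⇒ 0;  out=∅∪out(0)=∅
  fail(2) 'cc': from fail(1)=0 chase 'c': 0 ⇒ 1;  out=∅∪out(1)=∅
  fail(5) 'bc': from fail(4)=0 chase 'c': 0 ⇒ 1;  out={1}∪out(1)={1}
  fail(3) 'cca': from fail(2)=1 chase 'a': 1→0 ⇒ 0;  out={0}∪out(0)={0}

Run:
pos 0 'c': at 1
pos 1 'c': at 2
pos 2 'a': at 3  emit P0@[0:2]
pos 3 'b': at 4 (fail-walked)
pos 4 'c': at 5  emit P1@[3:4]
pos 5 'b': at 4 (fail-walked)
pos 6 'c': at 5  emit P1@[5:6]
pos 7 'b': at 4 (fail-walked)
pos 8 'c': at 5  emit P1@[7:8]
pos 9 'b': at 4 (fail-walked)
pos 10 'c': at 5  emit P1@[9:10]
pos 11 'c': at 2 (fail-walked)
pos 12 'b': at 4 (fail-walked)
pos 13 'c': at 5  emit P1@[12:13]
pos 14 'c': at 2 (fail-walked)
pos 15 'b': at 4 (fail-walked)
pos 16 'c': at 5  emit P1@[15:16]
pos 17 'b': at 4 (fail-walked)
pos 18 'b': at 4 (fail-walked)
pos 19 'c': at 5  emit P1@[18:19]
pos 20 'c': at 2 (fail-walked)
pos 21 'b': at 4 (fail-walked)
pos 22 'c': at 5  emit P1@[21:22]
pos 23 'a': at 0 (fail-walked)
pos 24 'c': at 1
pos 25 'a': at 0 (fail-walked)
pos 26 'c': at 1
pos 27 'a': at 0 (fail-walked)
pos 28 'c': at 1
pos 29 'c': at 2
pos 30 'a': at 3  emit P0@[28:30]
pos 31 'b': at 4 (fail-walked)
pos 32 'c': at 5  emit P1@[31:32]
pos 33 'b': at 4 (fail-walked)
pos 34 'c': at 5  emit P1@[33:34]
pos 35 'c': at 2 (fail-walked)
pos 36 'a': at 3  emit P0@[34:36]
pos 37 'c': at 1 (fail-walked)
pos 38 'a': at 0 (fail-walked)
pos 39 'a': at 0
pos 40 'a': at 0
pos 41 'c': at 1
pos 42 'b': at 4 (fail-walked)
pos 43 'b': at 4 (fail-walked)
pos 44 'a': at 0 (fail-walked)
pos 45 'b': at 4
pos 46 'c': at 5  emit P1@[45:46]
pos 47 'c': at 2 (fail-walked)
pos 48 'b': at 4 (fail-walked)
pos 49 'a': at 0 (fail-walked)
pos 50 'b': at 4
pos 51 'c': at 5  emit P1@[50:51]
pos 52 'b': at 4 (fail-walked)
pos 53 'b': at 4 (fail-walked)
pos 54 'c': at 5  emit P1@[53:54]
pos 55 'c': at 2 (fail-walked)
pos 56 'c': at 2 (fail-walked)
pos 57 'c': at 2 (fail-walked)
pos 58 'a': at 3  emit P0@[56:58]
pos 59 'c': at 1 (fail-walked)
pos 60 'c': at 2
pos 61 'c': at 2 (fail-walked)
pos 62 'a': at 3  emit P0@[60:62]
pos 63 'b': at 4 (fail-walked)
pos 64 'c': at 5  emit P1@[63:64]
pos 65 'a': at 0 (fail-walked)

Result: [[2,0],[4,1],[6,1],[8,1],[10,1],[13,1],[16,1],[19,1],[22,1],[30,0],[32,1],[34,1],[36,0],[46,1],[51,1],[54,1],[58,0],[62,0],[64,1]]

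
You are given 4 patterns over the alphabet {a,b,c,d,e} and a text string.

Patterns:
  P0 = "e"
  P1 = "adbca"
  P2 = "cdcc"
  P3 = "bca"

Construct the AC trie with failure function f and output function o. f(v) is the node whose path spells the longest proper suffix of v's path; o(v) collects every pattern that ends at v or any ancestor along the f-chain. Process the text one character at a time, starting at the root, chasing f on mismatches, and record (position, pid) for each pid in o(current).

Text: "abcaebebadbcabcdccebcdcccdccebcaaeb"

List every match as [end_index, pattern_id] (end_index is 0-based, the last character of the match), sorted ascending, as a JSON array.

Build automaton:
Trie nodes:
  n0 'ε': a→2 b→11 c→7 e→1
  n1 'e': ·  [P0 ends]
  n2 'a': d→3
  n3 'ad': b→4
  n4 'adb': c→5
  n5 'adbc': a→6
  n6 'adbca': ·  [P1 ends]
  n7 'c': d→8
  n8 'cd': c→9
  n9 'cdc': c→10
  n10 'cdcc': ·  [P2 ends]
  n11 'b': c→12
  n12 'bc': a→13
  n13 'bca': ·  [P3 ends]

BFS fail/out derivation:
  fail(1) 'e': from fail(0)=0 chase 'e': 0 ⇒ 0;  out={0}∪out(0)={0}
  fail(2) 'a': from fail(0)=0 chase 'a': 0 ⇒ 0;  out=∅∪out(0)=∅
  fail(7) 'c': from fail(0)=0 chase 'c': 0 ⇒ 0;  out=∅∪out(0)=∅
  fail(11) 'b': from fail(0)=0 chase 'b': 0 ⇒ 0;  out=∅∪out(0)=∅
  fail(3) 'ad': from fail(2)=0 chase 'd': 0 ⇒ 0;  out=∅∪out(0)=∅
  fail(8) 'cd': from fail(7)=0 chase 'd': 0 ⇒ 0;  out=∅∪out(0)=∅
  fail(12) 'bc': from fail(11)=0 chase 'c': 0 ⇒ 7;  out=∅∪out(7)=∅
  fail(4) 'adb': from fail(3)=0 chase 'b': 0 ⇒ 11;  out=∅∪out(11)=∅
  fail(9) 'cdc': from fail(8)=0 chase 'c': 0 ⇒ 7;  out=∅∪out(7)=∅
  fail(13) 'bca': from fail(12)=7 chase 'a': 7→0 ⇒ 2;  out={3}∪out(2)={3}
  fail(5) 'adbc': from fail(4)=11 chase 'c': 11 ⇒ 12;  out=∅∪out(12)=∅
  fail(10) 'cdcc': from fail(9)=7 chase 'c': 7→0 ⇒ 7;  out={2}∪out(7)={2}
  fail(6) 'adbca': from fail(5)=12 chase 'a': 12 ⇒ 13;  out={1}∪out(13)={1,3}

Scan:
[0] read 'a'  n0⇒n2
[1] read 'b'  n2⇒n11 (via fail)
[2] read 'c'  n11⇒n12
[3] read 'a'  n12⇒n13  emit P3@[1:3]
[4] read 'e'  n13⇒n1 (via fail)  emit P0@[4:4]
[5] read 'b'  n1⇒n11 (via fail)
[6] read 'e'  n11⇒n1 (via fail)  emit P0@[6:6]
[7] read 'b'  n1⇒n11 (via fail)
[8] read 'a'  n11⇒n2 (via fail)
[9] read 'd'  n2⇒n3
[10] read 'b'  n3⇒n4
[11] read 'c'  n4⇒n5
[12] read 'a'  n5⇒n6  emit P1@[8:12],P3@[10:12]
[13] read 'b'  n6⇒n11 (via fail)
[14] read 'c'  n11⇒n12
[15] read 'd'  n12⇒n8 (via fail)
[16] read 'c'  n8⇒n9
[17] read 'c'  n9⇒n10  emit P2@[14:17]
[18] read 'e'  n10⇒n1 (via fail)  emit P0@[18:18]
[19] read 'b'  n1⇒n11 (via fail)
[20] read 'c'  n11⇒n12
[21] read 'd'  n12⇒n8 (via fail)
[22] read 'c'  n8⇒n9
[23] read 'c'  n9⇒n10  emit P2@[20:23]
[24] read 'c'  n10⇒n7 (via fail)
[25] read 'd'  n7⇒n8
[26] read 'c'  n8⇒n9
[27] read 'c'  n9⇒n10  emit P2@[24:27]
[28] read 'e'  n10⇒n1 (via fail)  emit P0@[28:28]
[29] read 'b'  n1⇒n11 (via fail)
[30] read 'c'  n11⇒n12
[31] read 'a'  n12⇒n13  emit P3@[29:31]
[32] read 'a'  n13⇒n2 (via fail)
[33] read 'e'  n2⇒n1 (via fail)  emit P0@[33:33]
[34] read 'b'  n1⇒n11 (via fail)

All matches (sorted): [[3,3],[4,0],[6,0],[12,1],[12,3],[17,2],[18,0],[23,2],[27,2],[28,0],[31,3],[33,0]]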